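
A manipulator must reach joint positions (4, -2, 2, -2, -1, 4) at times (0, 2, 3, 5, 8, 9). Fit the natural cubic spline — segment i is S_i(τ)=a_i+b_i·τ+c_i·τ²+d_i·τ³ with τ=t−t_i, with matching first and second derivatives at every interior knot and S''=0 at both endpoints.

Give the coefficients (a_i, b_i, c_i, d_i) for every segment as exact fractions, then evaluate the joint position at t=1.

Δ: Δ0=-3, Δ1=4, Δ2=-2, Δ3=1/3, Δ4=5
row 1: diag=6, rhs=42; c'=1/6, d'=7
row 2: denom=6−1·1/6=35/6; d'=(-36−1·7)/(35/6)=-258/35
row 3: denom=10−2·12/35=326/35; d'=(14−2·-258/35)/(326/35)=503/163
row 4: denom=8−3·105/326=2293/326; d'=(28−3·503/163)/(2293/326)=6110/2293
back: M4=6110/2293
back: M3=503/163−105/326·6110/2293=5108/2293
back: M2=-258/35−12/35·5108/2293=-18654/2293
back: M1=7−1/6·-18654/2293=19160/2293
M: M0=0, M1=19160/2293, M2=-18654/2293, M3=5108/2293, M4=6110/2293, M5=0
seg 0: a=4, c=M0/2=0, d=(M1−M0)/(6·2)=4790/6879, b=Δ0−h0·(2M0+M1)/6=-39797/6879
seg 1: a=-2, c=M1/2=9580/2293, d=(M2−M1)/(6·1)=-18907/6879, b=Δ1−h1·(2M1+M2)/6=17683/6879
seg 2: a=2, c=M2/2=-9327/2293, d=(M3−M2)/(6·2)=11881/13758, b=Δ2−h2·(2M2+M3)/6=18442/6879
seg 3: a=-2, c=M3/2=2554/2293, d=(M4−M3)/(6·3)=167/6879, b=Δ3−h3·(2M3+M4)/6=-22196/6879
seg 4: a=-1, c=M4/2=3055/2293, d=(M5−M4)/(6·1)=-3055/6879, b=Δ4−h4·(2M4+M5)/6=28285/6879
t_q=1 → seg 0, τ=1; S=4+-39797/6879·τ+0·τ²+4790/6879·τ³=-2497/2293

  seg 0: a=4 b=-39797/6879 c=0 d=4790/6879
  seg 1: a=-2 b=17683/6879 c=9580/2293 d=-18907/6879
  seg 2: a=2 b=18442/6879 c=-9327/2293 d=11881/13758
  seg 3: a=-2 b=-22196/6879 c=2554/2293 d=167/6879
  seg 4: a=-1 b=28285/6879 c=3055/2293 d=-3055/6879
S(1) = -2497/2293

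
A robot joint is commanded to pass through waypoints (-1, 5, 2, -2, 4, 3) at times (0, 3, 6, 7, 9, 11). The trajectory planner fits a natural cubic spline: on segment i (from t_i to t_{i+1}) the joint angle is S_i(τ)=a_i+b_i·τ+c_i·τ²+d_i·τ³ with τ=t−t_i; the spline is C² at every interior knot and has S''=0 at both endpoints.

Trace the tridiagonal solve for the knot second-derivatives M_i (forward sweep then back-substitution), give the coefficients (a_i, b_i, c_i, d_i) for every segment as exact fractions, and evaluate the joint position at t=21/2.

  seg 0: a=-1 b=2935/1244 c=0 d=-149/3732
  seg 1: a=5 b=797/622 c=-447/1244 d=-499/3732
  seg 2: a=2 b=-5579/1244 c=-486/311 d=2547/1244
  seg 3: a=-2 b=-913/622 c=5697/1244 d=-1459/1244
  seg 4: a=4 b=1727/622 c=-3057/1244 d=1019/2488
S(21/2) = 79973/19904

Δ: Δ0=2, Δ1=-1, Δ2=-4, Δ3=3, Δ4=-1/2
row 1: diag=12, rhs=-18; c'=1/4, d'=-3/2
row 2: denom=8−3·1/4=29/4; d'=(-18−3·-3/2)/(29/4)=-54/29
row 3: denom=6−1·4/29=170/29; d'=(42−1·-54/29)/(170/29)=636/85
row 4: denom=8−2·29/85=622/85; d'=(-21−2·636/85)/(622/85)=-3057/622
back: M4=-3057/622
back: M3=636/85−29/85·-3057/622=5697/622
back: M2=-54/29−4/29·5697/622=-972/311
back: M1=-3/2−1/4·-972/311=-447/622
M: M0=0, M1=-447/622, M2=-972/311, M3=5697/622, M4=-3057/622, M5=0
seg 0: a=-1, c=M0/2=0, d=(M1−M0)/(6·3)=-149/3732, b=Δ0−h0·(2M0+M1)/6=2935/1244
seg 1: a=5, c=M1/2=-447/1244, d=(M2−M1)/(6·3)=-499/3732, b=Δ1−h1·(2M1+M2)/6=797/622
seg 2: a=2, c=M2/2=-486/311, d=(M3−M2)/(6·1)=2547/1244, b=Δ2−h2·(2M2+M3)/6=-5579/1244
seg 3: a=-2, c=M3/2=5697/1244, d=(M4−M3)/(6·2)=-1459/1244, b=Δ3−h3·(2M3+M4)/6=-913/622
seg 4: a=4, c=M4/2=-3057/1244, d=(M5−M4)/(6·2)=1019/2488, b=Δ4−h4·(2M4+M5)/6=1727/622
t_q=21/2 → seg 4, τ=3/2; S=4+1727/622·τ+-3057/1244·τ²+1019/2488·τ³=79973/19904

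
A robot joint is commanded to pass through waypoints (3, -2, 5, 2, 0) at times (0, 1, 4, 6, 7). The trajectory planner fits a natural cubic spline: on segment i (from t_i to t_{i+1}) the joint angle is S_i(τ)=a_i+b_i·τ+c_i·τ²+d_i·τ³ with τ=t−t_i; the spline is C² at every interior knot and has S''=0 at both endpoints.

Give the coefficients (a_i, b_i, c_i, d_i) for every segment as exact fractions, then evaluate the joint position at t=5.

Δ: Δ0=-5, Δ1=7/3, Δ2=-3/2, Δ3=-2
row 1: diag=8, rhs=44; c'=3/8, d'=11/2
row 2: denom=10−3·3/8=71/8; d'=(-23−3·11/2)/(71/8)=-316/71
row 3: denom=6−2·16/71=394/71; d'=(-3−2·-316/71)/(394/71)=419/394
back: M3=419/394
back: M2=-316/71−16/71·419/394=-924/197
back: M1=11/2−3/8·-924/197=1430/197
M: M0=0, M1=1430/197, M2=-924/197, M3=419/394, M4=0
seg 0: a=3, c=M0/2=0, d=(M1−M0)/(6·1)=715/591, b=Δ0−h0·(2M0+M1)/6=-3670/591
seg 1: a=-2, c=M1/2=715/197, d=(M2−M1)/(6·3)=-1177/1773, b=Δ1−h1·(2M1+M2)/6=-1525/591
seg 2: a=5, c=M2/2=-462/197, d=(M3−M2)/(6·2)=2267/4728, b=Δ2−h2·(2M2+M3)/6=752/591
seg 3: a=2, c=M3/2=419/788, d=(M4−M3)/(6·1)=-419/2364, b=Δ3−h3·(2M3+M4)/6=-2783/1182
t_q=5 → seg 2, τ=1; S=5+752/591·τ+-462/197·τ²+2267/4728·τ³=6945/1576

  seg 0: a=3 b=-3670/591 c=0 d=715/591
  seg 1: a=-2 b=-1525/591 c=715/197 d=-1177/1773
  seg 2: a=5 b=752/591 c=-462/197 d=2267/4728
  seg 3: a=2 b=-2783/1182 c=419/788 d=-419/2364
S(5) = 6945/1576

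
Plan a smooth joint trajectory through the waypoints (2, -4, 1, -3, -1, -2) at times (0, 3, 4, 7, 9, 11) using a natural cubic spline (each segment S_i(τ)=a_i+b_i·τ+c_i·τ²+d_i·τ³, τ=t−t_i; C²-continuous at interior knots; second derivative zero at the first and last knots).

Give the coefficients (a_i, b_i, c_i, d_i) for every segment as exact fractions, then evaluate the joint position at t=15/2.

  seg 0: a=2 b=-21319/4212 c=0 d=12895/37908
  seg 1: a=-4 b=8683/2106 c=12895/4212 d=-3067/1404
  seg 2: a=1 b=15553/4212 c=-3677/1053 d=22955/37908
  seg 3: a=-3 b=-1915/2106 c=2749/1404 d=-2113/4212
  seg 4: a=-1 b=1901/2106 c=-1477/1404 d=1477/8424
S(15/2) = -34009/11232

Δ: Δ0=-2, Δ1=5, Δ2=-4/3, Δ3=1, Δ4=-1/2
row 1: diag=8, rhs=42; c'=1/8, d'=21/4
row 2: denom=8−1·1/8=63/8; d'=(-38−1·21/4)/(63/8)=-346/63
row 3: denom=10−3·8/21=62/7; d'=(14−3·-346/63)/(62/7)=320/93
row 4: denom=8−2·7/31=234/31; d'=(-9−2·320/93)/(234/31)=-1477/702
back: M4=-1477/702
back: M3=320/93−7/31·-1477/702=2749/702
back: M2=-346/63−8/21·2749/702=-7354/1053
back: M1=21/4−1/8·-7354/1053=12895/2106
M: M0=0, M1=12895/2106, M2=-7354/1053, M3=2749/702, M4=-1477/702, M5=0
seg 0: a=2, c=M0/2=0, d=(M1−M0)/(6·3)=12895/37908, b=Δ0−h0·(2M0+M1)/6=-21319/4212
seg 1: a=-4, c=M1/2=12895/4212, d=(M2−M1)/(6·1)=-3067/1404, b=Δ1−h1·(2M1+M2)/6=8683/2106
seg 2: a=1, c=M2/2=-3677/1053, d=(M3−M2)/(6·3)=22955/37908, b=Δ2−h2·(2M2+M3)/6=15553/4212
seg 3: a=-3, c=M3/2=2749/1404, d=(M4−M3)/(6·2)=-2113/4212, b=Δ3−h3·(2M3+M4)/6=-1915/2106
seg 4: a=-1, c=M4/2=-1477/1404, d=(M5−M4)/(6·2)=1477/8424, b=Δ4−h4·(2M4+M5)/6=1901/2106
t_q=15/2 → seg 3, τ=1/2; S=-3+-1915/2106·τ+2749/1404·τ²+-2113/4212·τ³=-34009/11232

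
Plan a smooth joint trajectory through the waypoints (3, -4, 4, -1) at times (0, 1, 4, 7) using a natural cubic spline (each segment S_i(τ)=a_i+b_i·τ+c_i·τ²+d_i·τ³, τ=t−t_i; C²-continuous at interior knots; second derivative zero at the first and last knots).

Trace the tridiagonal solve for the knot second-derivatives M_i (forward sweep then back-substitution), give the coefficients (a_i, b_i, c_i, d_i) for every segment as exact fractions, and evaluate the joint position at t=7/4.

  seg 0: a=3 b=-246/29 c=0 d=43/29
  seg 1: a=-4 b=-117/29 c=129/29 d=-578/783
  seg 2: a=4 b=79/29 c=-191/87 d=191/783
S(7/4) = -4487/928

Δ: Δ0=-7, Δ1=8/3, Δ2=-5/3
row 1: diag=8, rhs=58; c'=3/8, d'=29/4
row 2: denom=12−3·3/8=87/8; d'=(-26−3·29/4)/(87/8)=-382/87
back: M2=-382/87
back: M1=29/4−3/8·-382/87=258/29
M: M0=0, M1=258/29, M2=-382/87, M3=0
seg 0: a=3, c=M0/2=0, d=(M1−M0)/(6·1)=43/29, b=Δ0−h0·(2M0+M1)/6=-246/29
seg 1: a=-4, c=M1/2=129/29, d=(M2−M1)/(6·3)=-578/783, b=Δ1−h1·(2M1+M2)/6=-117/29
seg 2: a=4, c=M2/2=-191/87, d=(M3−M2)/(6·3)=191/783, b=Δ2−h2·(2M2+M3)/6=79/29
t_q=7/4 → seg 1, τ=3/4; S=-4+-117/29·τ+129/29·τ²+-578/783·τ³=-4487/928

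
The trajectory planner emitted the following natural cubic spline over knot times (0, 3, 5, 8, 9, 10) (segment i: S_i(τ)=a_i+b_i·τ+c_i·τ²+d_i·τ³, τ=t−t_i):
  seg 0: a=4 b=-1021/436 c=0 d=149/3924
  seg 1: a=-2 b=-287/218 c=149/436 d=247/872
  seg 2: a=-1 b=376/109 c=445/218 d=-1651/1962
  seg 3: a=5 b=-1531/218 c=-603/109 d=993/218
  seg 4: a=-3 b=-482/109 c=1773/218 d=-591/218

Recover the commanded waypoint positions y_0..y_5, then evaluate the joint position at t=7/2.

y_0=4 y_1=-2 y_2=-1 y_3=5 y_4=-3 y_5=-2
S(7/2) = -17701/6976

y_0 = S_0(0) = a_0 = 4
y_1 = S_1(0) = a_1 = -2
y_2 = S_2(0) = a_2 = -1
y_3 = S_3(0) = a_3 = 5
y_4 = S_4(0) = a_4 = -3
y_5 = S_4(1) = -2
t_q=7/2 is in segment 1 (τ=1/2); S_1(τ)=-17701/6976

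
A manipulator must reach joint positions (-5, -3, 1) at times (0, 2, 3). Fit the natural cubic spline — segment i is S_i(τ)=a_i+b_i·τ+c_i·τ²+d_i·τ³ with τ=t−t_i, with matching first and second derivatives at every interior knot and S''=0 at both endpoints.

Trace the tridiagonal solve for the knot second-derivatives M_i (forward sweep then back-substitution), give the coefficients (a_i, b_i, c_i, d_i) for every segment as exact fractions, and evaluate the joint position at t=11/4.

Δ: Δ0=1, Δ1=4
row 1: diag=6, rhs=18; c'=1/6, d'=3
back: M1=3
M: M0=0, M1=3, M2=0
seg 0: a=-5, c=M0/2=0, d=(M1−M0)/(6·2)=1/4, b=Δ0−h0·(2M0+M1)/6=0
seg 1: a=-3, c=M1/2=3/2, d=(M2−M1)/(6·1)=-1/2, b=Δ1−h1·(2M1+M2)/6=3
t_q=11/4 → seg 1, τ=3/4; S=-3+3·τ+3/2·τ²+-1/2·τ³=-15/128

  seg 0: a=-5 b=0 c=0 d=1/4
  seg 1: a=-3 b=3 c=3/2 d=-1/2
S(11/4) = -15/128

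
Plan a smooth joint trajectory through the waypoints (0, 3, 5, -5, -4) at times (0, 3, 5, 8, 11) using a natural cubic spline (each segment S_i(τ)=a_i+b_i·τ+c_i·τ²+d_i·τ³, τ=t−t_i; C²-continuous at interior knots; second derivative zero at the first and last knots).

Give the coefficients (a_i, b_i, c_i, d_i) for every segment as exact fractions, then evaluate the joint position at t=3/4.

Δ: Δ0=1, Δ1=1, Δ2=-10/3, Δ3=1/3
row 1: diag=10, rhs=0; c'=1/5, d'=0
row 2: denom=10−2·1/5=48/5; d'=(-26−2·0)/(48/5)=-65/24
row 3: denom=12−3·5/16=177/16; d'=(22−3·-65/24)/(177/16)=482/177
back: M3=482/177
back: M2=-65/24−5/16·482/177=-210/59
back: M1=0−1/5·-210/59=42/59
M: M0=0, M1=42/59, M2=-210/59, M3=482/177, M4=0
seg 0: a=0, c=M0/2=0, d=(M1−M0)/(6·3)=7/177, b=Δ0−h0·(2M0+M1)/6=38/59
seg 1: a=3, c=M1/2=21/59, d=(M2−M1)/(6·2)=-21/59, b=Δ1−h1·(2M1+M2)/6=101/59
seg 2: a=5, c=M2/2=-105/59, d=(M3−M2)/(6·3)=556/1593, b=Δ2−h2·(2M2+M3)/6=-67/59
seg 3: a=-5, c=M3/2=241/177, d=(M4−M3)/(6·3)=-241/1593, b=Δ3−h3·(2M3+M4)/6=-141/59
t_q=3/4 → seg 0, τ=3/4; S=0+38/59·τ+0·τ²+7/177·τ³=1887/3776

  seg 0: a=0 b=38/59 c=0 d=7/177
  seg 1: a=3 b=101/59 c=21/59 d=-21/59
  seg 2: a=5 b=-67/59 c=-105/59 d=556/1593
  seg 3: a=-5 b=-141/59 c=241/177 d=-241/1593
S(3/4) = 1887/3776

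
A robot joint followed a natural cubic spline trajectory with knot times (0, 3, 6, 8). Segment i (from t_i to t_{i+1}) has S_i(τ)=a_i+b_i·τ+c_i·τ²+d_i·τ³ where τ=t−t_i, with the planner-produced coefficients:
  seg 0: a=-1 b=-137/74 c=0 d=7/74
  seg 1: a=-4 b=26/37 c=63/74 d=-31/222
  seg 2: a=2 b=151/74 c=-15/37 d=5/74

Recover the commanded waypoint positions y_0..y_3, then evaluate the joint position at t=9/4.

y_0 = S_0(0) = a_0 = -1
y_1 = S_1(0) = a_1 = -4
y_2 = S_2(0) = a_2 = 2
y_3 = S_2(2) = 5
t_q=9/4 is in segment 0 (τ=9/4); S_0(τ)=-19361/4736

y_0=-1 y_1=-4 y_2=2 y_3=5
S(9/4) = -19361/4736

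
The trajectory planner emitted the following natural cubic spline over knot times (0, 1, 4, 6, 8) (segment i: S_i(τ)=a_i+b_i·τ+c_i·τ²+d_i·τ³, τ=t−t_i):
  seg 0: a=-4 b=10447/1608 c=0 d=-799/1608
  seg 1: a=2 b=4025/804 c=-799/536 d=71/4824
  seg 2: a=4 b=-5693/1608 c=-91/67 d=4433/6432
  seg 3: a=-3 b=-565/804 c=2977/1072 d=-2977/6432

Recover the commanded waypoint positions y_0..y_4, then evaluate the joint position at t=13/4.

y_0 = S_0(0) = a_0 = -4
y_1 = S_1(0) = a_1 = 2
y_2 = S_2(0) = a_2 = 4
y_3 = S_3(0) = a_3 = -3
y_4 = S_3(2) = 3
t_q=13/4 is in segment 1 (τ=9/4); S_1(τ)=201883/34304

y_0=-4 y_1=2 y_2=4 y_3=-3 y_4=3
S(13/4) = 201883/34304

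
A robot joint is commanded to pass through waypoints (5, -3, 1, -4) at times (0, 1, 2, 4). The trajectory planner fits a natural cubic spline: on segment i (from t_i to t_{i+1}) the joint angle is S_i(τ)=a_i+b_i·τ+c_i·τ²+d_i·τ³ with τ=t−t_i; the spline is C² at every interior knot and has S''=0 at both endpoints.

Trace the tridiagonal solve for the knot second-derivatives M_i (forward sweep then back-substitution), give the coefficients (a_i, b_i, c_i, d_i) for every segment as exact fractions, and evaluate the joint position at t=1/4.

Δ: Δ0=-8, Δ1=4, Δ2=-5/2
row 1: diag=4, rhs=72; c'=1/4, d'=18
row 2: denom=6−1·1/4=23/4; d'=(-39−1·18)/(23/4)=-228/23
back: M2=-228/23
back: M1=18−1/4·-228/23=471/23
M: M0=0, M1=471/23, M2=-228/23, M3=0
seg 0: a=5, c=M0/2=0, d=(M1−M0)/(6·1)=157/46, b=Δ0−h0·(2M0+M1)/6=-525/46
seg 1: a=-3, c=M1/2=471/46, d=(M2−M1)/(6·1)=-233/46, b=Δ1−h1·(2M1+M2)/6=-27/23
seg 2: a=1, c=M2/2=-114/23, d=(M3−M2)/(6·2)=19/23, b=Δ2−h2·(2M2+M3)/6=189/46
t_q=1/4 → seg 0, τ=1/4; S=5+-525/46·τ+0·τ²+157/46·τ³=6477/2944

  seg 0: a=5 b=-525/46 c=0 d=157/46
  seg 1: a=-3 b=-27/23 c=471/46 d=-233/46
  seg 2: a=1 b=189/46 c=-114/23 d=19/23
S(1/4) = 6477/2944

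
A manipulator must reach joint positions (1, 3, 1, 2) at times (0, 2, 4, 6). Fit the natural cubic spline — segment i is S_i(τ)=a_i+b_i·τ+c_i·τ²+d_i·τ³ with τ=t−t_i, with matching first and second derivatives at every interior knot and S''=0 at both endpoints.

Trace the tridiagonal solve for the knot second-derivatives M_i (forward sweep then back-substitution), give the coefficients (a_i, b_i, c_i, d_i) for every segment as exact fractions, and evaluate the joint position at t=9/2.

Δ: Δ0=1, Δ1=-1, Δ2=1/2
row 1: diag=8, rhs=-12; c'=1/4, d'=-3/2
row 2: denom=8−2·1/4=15/2; d'=(9−2·-3/2)/(15/2)=8/5
back: M2=8/5
back: M1=-3/2−1/4·8/5=-19/10
M: M0=0, M1=-19/10, M2=8/5, M3=0
seg 0: a=1, c=M0/2=0, d=(M1−M0)/(6·2)=-19/120, b=Δ0−h0·(2M0+M1)/6=49/30
seg 1: a=3, c=M1/2=-19/20, d=(M2−M1)/(6·2)=7/24, b=Δ1−h1·(2M1+M2)/6=-4/15
seg 2: a=1, c=M2/2=4/5, d=(M3−M2)/(6·2)=-2/15, b=Δ2−h2·(2M2+M3)/6=-17/30
t_q=9/2 → seg 2, τ=1/2; S=1+-17/30·τ+4/5·τ²+-2/15·τ³=9/10

  seg 0: a=1 b=49/30 c=0 d=-19/120
  seg 1: a=3 b=-4/15 c=-19/20 d=7/24
  seg 2: a=1 b=-17/30 c=4/5 d=-2/15
S(9/2) = 9/10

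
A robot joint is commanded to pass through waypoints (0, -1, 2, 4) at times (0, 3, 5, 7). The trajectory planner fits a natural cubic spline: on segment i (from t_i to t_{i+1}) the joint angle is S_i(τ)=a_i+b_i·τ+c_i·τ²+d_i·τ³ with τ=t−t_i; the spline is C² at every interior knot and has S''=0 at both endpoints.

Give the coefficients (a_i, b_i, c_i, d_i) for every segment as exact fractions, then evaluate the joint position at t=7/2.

  seg 0: a=0 b=-217/228 c=0 d=47/684
  seg 1: a=-1 b=103/114 c=47/76 d=-73/456
  seg 2: a=2 b=83/57 c=-13/38 d=13/228
S(7/2) = -503/1216

Δ: Δ0=-1/3, Δ1=3/2, Δ2=1
row 1: diag=10, rhs=11; c'=1/5, d'=11/10
row 2: denom=8−2·1/5=38/5; d'=(-3−2·11/10)/(38/5)=-13/19
back: M2=-13/19
back: M1=11/10−1/5·-13/19=47/38
M: M0=0, M1=47/38, M2=-13/19, M3=0
seg 0: a=0, c=M0/2=0, d=(M1−M0)/(6·3)=47/684, b=Δ0−h0·(2M0+M1)/6=-217/228
seg 1: a=-1, c=M1/2=47/76, d=(M2−M1)/(6·2)=-73/456, b=Δ1−h1·(2M1+M2)/6=103/114
seg 2: a=2, c=M2/2=-13/38, d=(M3−M2)/(6·2)=13/228, b=Δ2−h2·(2M2+M3)/6=83/57
t_q=7/2 → seg 1, τ=1/2; S=-1+103/114·τ+47/76·τ²+-73/456·τ³=-503/1216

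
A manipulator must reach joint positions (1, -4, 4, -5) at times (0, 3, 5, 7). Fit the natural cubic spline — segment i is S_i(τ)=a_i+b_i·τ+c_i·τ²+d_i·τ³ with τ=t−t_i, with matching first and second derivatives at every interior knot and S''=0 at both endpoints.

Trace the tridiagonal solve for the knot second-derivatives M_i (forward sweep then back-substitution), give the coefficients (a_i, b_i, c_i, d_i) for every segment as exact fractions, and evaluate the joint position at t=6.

  seg 0: a=1 b=-941/228 c=0 d=187/684
  seg 1: a=-4 b=371/114 c=187/76 d=-119/114
  seg 2: a=4 b=65/114 c=-289/76 d=289/456
S(6) = 213/152

Δ: Δ0=-5/3, Δ1=4, Δ2=-9/2
row 1: diag=10, rhs=34; c'=1/5, d'=17/5
row 2: denom=8−2·1/5=38/5; d'=(-51−2·17/5)/(38/5)=-289/38
back: M2=-289/38
back: M1=17/5−1/5·-289/38=187/38
M: M0=0, M1=187/38, M2=-289/38, M3=0
seg 0: a=1, c=M0/2=0, d=(M1−M0)/(6·3)=187/684, b=Δ0−h0·(2M0+M1)/6=-941/228
seg 1: a=-4, c=M1/2=187/76, d=(M2−M1)/(6·2)=-119/114, b=Δ1−h1·(2M1+M2)/6=371/114
seg 2: a=4, c=M2/2=-289/76, d=(M3−M2)/(6·2)=289/456, b=Δ2−h2·(2M2+M3)/6=65/114
t_q=6 → seg 2, τ=1; S=4+65/114·τ+-289/76·τ²+289/456·τ³=213/152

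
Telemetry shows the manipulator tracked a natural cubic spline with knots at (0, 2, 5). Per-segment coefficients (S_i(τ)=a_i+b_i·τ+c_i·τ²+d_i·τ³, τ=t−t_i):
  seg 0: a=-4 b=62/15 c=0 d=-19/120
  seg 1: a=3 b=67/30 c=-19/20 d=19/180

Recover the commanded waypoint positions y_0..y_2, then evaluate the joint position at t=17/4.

y_0 = S_0(0) = a_0 = -4
y_1 = S_1(0) = a_1 = 3
y_2 = S_1(3) = 4
t_q=17/4 is in segment 1 (τ=9/4); S_1(τ)=1131/256

y_0=-4 y_1=3 y_2=4
S(17/4) = 1131/256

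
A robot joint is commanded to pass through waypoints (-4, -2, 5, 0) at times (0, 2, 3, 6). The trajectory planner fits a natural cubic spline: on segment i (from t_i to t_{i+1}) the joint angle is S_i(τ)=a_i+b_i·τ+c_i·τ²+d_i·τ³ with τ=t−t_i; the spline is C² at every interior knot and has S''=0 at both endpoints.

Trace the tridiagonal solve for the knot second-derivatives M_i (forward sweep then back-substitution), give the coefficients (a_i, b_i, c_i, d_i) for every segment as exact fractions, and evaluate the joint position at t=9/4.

  seg 0: a=-4 b=-199/141 c=0 d=85/141
  seg 1: a=-2 b=821/141 c=170/47 d=-344/141
  seg 2: a=5 b=809/141 c=-174/47 d=58/141
S(9/4) = -67/188

Δ: Δ0=1, Δ1=7, Δ2=-5/3
row 1: diag=6, rhs=36; c'=1/6, d'=6
row 2: denom=8−1·1/6=47/6; d'=(-52−1·6)/(47/6)=-348/47
back: M2=-348/47
back: M1=6−1/6·-348/47=340/47
M: M0=0, M1=340/47, M2=-348/47, M3=0
seg 0: a=-4, c=M0/2=0, d=(M1−M0)/(6·2)=85/141, b=Δ0−h0·(2M0+M1)/6=-199/141
seg 1: a=-2, c=M1/2=170/47, d=(M2−M1)/(6·1)=-344/141, b=Δ1−h1·(2M1+M2)/6=821/141
seg 2: a=5, c=M2/2=-174/47, d=(M3−M2)/(6·3)=58/141, b=Δ2−h2·(2M2+M3)/6=809/141
t_q=9/4 → seg 1, τ=1/4; S=-2+821/141·τ+170/47·τ²+-344/141·τ³=-67/188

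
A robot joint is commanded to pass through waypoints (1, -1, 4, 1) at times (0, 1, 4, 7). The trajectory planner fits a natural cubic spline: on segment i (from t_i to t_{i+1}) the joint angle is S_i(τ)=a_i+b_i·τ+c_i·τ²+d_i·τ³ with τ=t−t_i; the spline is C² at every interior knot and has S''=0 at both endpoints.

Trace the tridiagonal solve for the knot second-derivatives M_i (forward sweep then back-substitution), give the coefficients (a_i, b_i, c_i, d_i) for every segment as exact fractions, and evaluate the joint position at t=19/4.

Δ: Δ0=-2, Δ1=5/3, Δ2=-1
row 1: diag=8, rhs=22; c'=3/8, d'=11/4
row 2: denom=12−3·3/8=87/8; d'=(-16−3·11/4)/(87/8)=-194/87
back: M2=-194/87
back: M1=11/4−3/8·-194/87=104/29
M: M0=0, M1=104/29, M2=-194/87, M3=0
seg 0: a=1, c=M0/2=0, d=(M1−M0)/(6·1)=52/87, b=Δ0−h0·(2M0+M1)/6=-226/87
seg 1: a=-1, c=M1/2=52/29, d=(M2−M1)/(6·3)=-253/783, b=Δ1−h1·(2M1+M2)/6=-70/87
seg 2: a=4, c=M2/2=-97/87, d=(M3−M2)/(6·3)=97/783, b=Δ2−h2·(2M2+M3)/6=107/87
t_q=19/4 → seg 2, τ=3/4; S=4+107/87·τ+-97/87·τ²+97/783·τ³=8069/1856

  seg 0: a=1 b=-226/87 c=0 d=52/87
  seg 1: a=-1 b=-70/87 c=52/29 d=-253/783
  seg 2: a=4 b=107/87 c=-97/87 d=97/783
S(19/4) = 8069/1856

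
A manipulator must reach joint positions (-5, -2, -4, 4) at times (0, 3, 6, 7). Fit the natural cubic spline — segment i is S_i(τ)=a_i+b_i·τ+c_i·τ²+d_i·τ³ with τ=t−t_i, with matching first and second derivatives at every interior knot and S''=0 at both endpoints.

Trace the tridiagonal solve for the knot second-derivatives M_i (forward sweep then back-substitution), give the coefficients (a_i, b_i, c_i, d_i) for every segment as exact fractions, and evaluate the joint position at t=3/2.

  seg 0: a=-5 b=205/87 c=0 d=-118/783
  seg 1: a=-2 b=-149/87 c=-118/87 d=445/783
  seg 2: a=-4 b=478/87 c=109/29 d=-109/87
S(3/2) = -229/116

Δ: Δ0=1, Δ1=-2/3, Δ2=8
row 1: diag=12, rhs=-10; c'=1/4, d'=-5/6
row 2: denom=8−3·1/4=29/4; d'=(52−3·-5/6)/(29/4)=218/29
back: M2=218/29
back: M1=-5/6−1/4·218/29=-236/87
M: M0=0, M1=-236/87, M2=218/29, M3=0
seg 0: a=-5, c=M0/2=0, d=(M1−M0)/(6·3)=-118/783, b=Δ0−h0·(2M0+M1)/6=205/87
seg 1: a=-2, c=M1/2=-118/87, d=(M2−M1)/(6·3)=445/783, b=Δ1−h1·(2M1+M2)/6=-149/87
seg 2: a=-4, c=M2/2=109/29, d=(M3−M2)/(6·1)=-109/87, b=Δ2−h2·(2M2+M3)/6=478/87
t_q=3/2 → seg 0, τ=3/2; S=-5+205/87·τ+0·τ²+-118/783·τ³=-229/116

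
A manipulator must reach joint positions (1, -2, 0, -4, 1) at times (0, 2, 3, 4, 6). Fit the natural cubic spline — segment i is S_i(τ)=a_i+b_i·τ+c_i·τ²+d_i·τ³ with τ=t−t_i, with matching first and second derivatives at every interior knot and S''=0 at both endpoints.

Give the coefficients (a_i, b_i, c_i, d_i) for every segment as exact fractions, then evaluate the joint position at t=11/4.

  seg 0: a=1 b=-37/11 c=0 d=41/88
  seg 1: a=-2 b=49/22 c=123/44 d=-133/44
  seg 2: a=0 b=-5/4 c=-69/11 d=155/44
  seg 3: a=-4 b=-71/22 c=189/44 d=-63/88
S(11/4) = -91/2816

Δ: Δ0=-3/2, Δ1=2, Δ2=-4, Δ3=5/2
row 1: diag=6, rhs=21; c'=1/6, d'=7/2
row 2: denom=4−1·1/6=23/6; d'=(-36−1·7/2)/(23/6)=-237/23
row 3: denom=6−1·6/23=132/23; d'=(39−1·-237/23)/(132/23)=189/22
back: M3=189/22
back: M2=-237/23−6/23·189/22=-138/11
back: M1=7/2−1/6·-138/11=123/22
M: M0=0, M1=123/22, M2=-138/11, M3=189/22, M4=0
seg 0: a=1, c=M0/2=0, d=(M1−M0)/(6·2)=41/88, b=Δ0−h0·(2M0+M1)/6=-37/11
seg 1: a=-2, c=M1/2=123/44, d=(M2−M1)/(6·1)=-133/44, b=Δ1−h1·(2M1+M2)/6=49/22
seg 2: a=0, c=M2/2=-69/11, d=(M3−M2)/(6·1)=155/44, b=Δ2−h2·(2M2+M3)/6=-5/4
seg 3: a=-4, c=M3/2=189/44, d=(M4−M3)/(6·2)=-63/88, b=Δ3−h3·(2M3+M4)/6=-71/22
t_q=11/4 → seg 1, τ=3/4; S=-2+49/22·τ+123/44·τ²+-133/44·τ³=-91/2816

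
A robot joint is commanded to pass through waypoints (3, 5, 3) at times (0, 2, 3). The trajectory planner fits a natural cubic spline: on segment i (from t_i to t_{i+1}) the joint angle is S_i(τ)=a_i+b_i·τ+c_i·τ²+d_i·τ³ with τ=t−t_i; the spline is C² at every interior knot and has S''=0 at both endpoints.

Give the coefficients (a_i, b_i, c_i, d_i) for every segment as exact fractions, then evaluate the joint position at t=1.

Δ: Δ0=1, Δ1=-2
row 1: diag=6, rhs=-18; c'=1/6, d'=-3
back: M1=-3
M: M0=0, M1=-3, M2=0
seg 0: a=3, c=M0/2=0, d=(M1−M0)/(6·2)=-1/4, b=Δ0−h0·(2M0+M1)/6=2
seg 1: a=5, c=M1/2=-3/2, d=(M2−M1)/(6·1)=1/2, b=Δ1−h1·(2M1+M2)/6=-1
t_q=1 → seg 0, τ=1; S=3+2·τ+0·τ²+-1/4·τ³=19/4

  seg 0: a=3 b=2 c=0 d=-1/4
  seg 1: a=5 b=-1 c=-3/2 d=1/2
S(1) = 19/4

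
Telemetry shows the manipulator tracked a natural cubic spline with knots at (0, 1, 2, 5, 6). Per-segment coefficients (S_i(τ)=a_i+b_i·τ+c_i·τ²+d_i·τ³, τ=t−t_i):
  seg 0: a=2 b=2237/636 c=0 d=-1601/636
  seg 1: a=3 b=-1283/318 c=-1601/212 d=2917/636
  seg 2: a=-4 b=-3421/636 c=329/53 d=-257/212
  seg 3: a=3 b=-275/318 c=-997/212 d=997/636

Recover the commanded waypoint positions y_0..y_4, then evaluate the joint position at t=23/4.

y_0=2 y_1=3 y_2=-4 y_3=3 y_4=-1
S(23/4) = 4985/13568

y_0 = S_0(0) = a_0 = 2
y_1 = S_1(0) = a_1 = 3
y_2 = S_2(0) = a_2 = -4
y_3 = S_3(0) = a_3 = 3
y_4 = S_3(1) = -1
t_q=23/4 is in segment 3 (τ=3/4); S_3(τ)=4985/13568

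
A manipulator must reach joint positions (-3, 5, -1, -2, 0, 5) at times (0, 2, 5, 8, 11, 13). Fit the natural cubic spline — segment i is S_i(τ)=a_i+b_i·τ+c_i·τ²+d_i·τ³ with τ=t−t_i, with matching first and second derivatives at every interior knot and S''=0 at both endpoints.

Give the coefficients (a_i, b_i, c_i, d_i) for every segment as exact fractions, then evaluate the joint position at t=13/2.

  seg 0: a=-3 b=437/81 c=0 d=-113/324
  seg 1: a=5 b=98/81 c=-113/54 d=497/1458
  seg 2: a=-1 b=-347/162 c=79/81 d=-181/1458
  seg 3: a=-2 b=29/81 c=-23/162 d=119/1458
  seg 4: a=0 b=277/162 c=16/27 d=-8/81
S(13/2) = -39/16

Δ: Δ0=4, Δ1=-2, Δ2=-1/3, Δ3=2/3, Δ4=5/2
row 1: diag=10, rhs=-36; c'=3/10, d'=-18/5
row 2: denom=12−3·3/10=111/10; d'=(10−3·-18/5)/(111/10)=208/111
row 3: denom=12−3·10/37=414/37; d'=(6−3·208/111)/(414/37)=7/207
row 4: denom=10−3·37/138=423/46; d'=(11−3·7/207)/(423/46)=32/27
back: M4=32/27
back: M3=7/207−37/138·32/27=-23/81
back: M2=208/111−10/37·-23/81=158/81
back: M1=-18/5−3/10·158/81=-113/27
M: M0=0, M1=-113/27, M2=158/81, M3=-23/81, M4=32/27, M5=0
seg 0: a=-3, c=M0/2=0, d=(M1−M0)/(6·2)=-113/324, b=Δ0−h0·(2M0+M1)/6=437/81
seg 1: a=5, c=M1/2=-113/54, d=(M2−M1)/(6·3)=497/1458, b=Δ1−h1·(2M1+M2)/6=98/81
seg 2: a=-1, c=M2/2=79/81, d=(M3−M2)/(6·3)=-181/1458, b=Δ2−h2·(2M2+M3)/6=-347/162
seg 3: a=-2, c=M3/2=-23/162, d=(M4−M3)/(6·3)=119/1458, b=Δ3−h3·(2M3+M4)/6=29/81
seg 4: a=0, c=M4/2=16/27, d=(M5−M4)/(6·2)=-8/81, b=Δ4−h4·(2M4+M5)/6=277/162
t_q=13/2 → seg 2, τ=3/2; S=-1+-347/162·τ+79/81·τ²+-181/1458·τ³=-39/16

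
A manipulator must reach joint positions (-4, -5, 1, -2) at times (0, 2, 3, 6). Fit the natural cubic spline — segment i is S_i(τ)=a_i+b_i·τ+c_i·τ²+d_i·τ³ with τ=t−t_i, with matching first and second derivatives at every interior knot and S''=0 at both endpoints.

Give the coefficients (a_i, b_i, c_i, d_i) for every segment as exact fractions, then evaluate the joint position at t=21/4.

Δ: Δ0=-1/2, Δ1=6, Δ2=-1
row 1: diag=6, rhs=39; c'=1/6, d'=13/2
row 2: denom=8−1·1/6=47/6; d'=(-42−1·13/2)/(47/6)=-291/47
back: M2=-291/47
back: M1=13/2−1/6·-291/47=354/47
M: M0=0, M1=354/47, M2=-291/47, M3=0
seg 0: a=-4, c=M0/2=0, d=(M1−M0)/(6·2)=59/94, b=Δ0−h0·(2M0+M1)/6=-283/94
seg 1: a=-5, c=M1/2=177/47, d=(M2−M1)/(6·1)=-215/94, b=Δ1−h1·(2M1+M2)/6=425/94
seg 2: a=1, c=M2/2=-291/94, d=(M3−M2)/(6·3)=97/282, b=Δ2−h2·(2M2+M3)/6=244/47
t_q=21/4 → seg 2, τ=9/4; S=1+244/47·τ+-291/94·τ²+97/282·τ³=5575/6016

  seg 0: a=-4 b=-283/94 c=0 d=59/94
  seg 1: a=-5 b=425/94 c=177/47 d=-215/94
  seg 2: a=1 b=244/47 c=-291/94 d=97/282
S(21/4) = 5575/6016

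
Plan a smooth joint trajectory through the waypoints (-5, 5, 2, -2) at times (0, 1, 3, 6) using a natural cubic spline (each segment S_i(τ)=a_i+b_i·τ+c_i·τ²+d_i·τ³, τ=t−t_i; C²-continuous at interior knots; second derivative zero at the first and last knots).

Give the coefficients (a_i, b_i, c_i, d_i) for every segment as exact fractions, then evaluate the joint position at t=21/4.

  seg 0: a=-5 b=1013/84 c=0 d=-173/84
  seg 1: a=5 b=247/42 c=-173/28 d=209/168
  seg 2: a=2 b=-82/21 c=9/7 d=-1/7
S(21/4) = -853/448

Δ: Δ0=10, Δ1=-3/2, Δ2=-4/3
row 1: diag=6, rhs=-69; c'=1/3, d'=-23/2
row 2: denom=10−2·1/3=28/3; d'=(1−2·-23/2)/(28/3)=18/7
back: M2=18/7
back: M1=-23/2−1/3·18/7=-173/14
M: M0=0, M1=-173/14, M2=18/7, M3=0
seg 0: a=-5, c=M0/2=0, d=(M1−M0)/(6·1)=-173/84, b=Δ0−h0·(2M0+M1)/6=1013/84
seg 1: a=5, c=M1/2=-173/28, d=(M2−M1)/(6·2)=209/168, b=Δ1−h1·(2M1+M2)/6=247/42
seg 2: a=2, c=M2/2=9/7, d=(M3−M2)/(6·3)=-1/7, b=Δ2−h2·(2M2+M3)/6=-82/21
t_q=21/4 → seg 2, τ=9/4; S=2+-82/21·τ+9/7·τ²+-1/7·τ³=-853/448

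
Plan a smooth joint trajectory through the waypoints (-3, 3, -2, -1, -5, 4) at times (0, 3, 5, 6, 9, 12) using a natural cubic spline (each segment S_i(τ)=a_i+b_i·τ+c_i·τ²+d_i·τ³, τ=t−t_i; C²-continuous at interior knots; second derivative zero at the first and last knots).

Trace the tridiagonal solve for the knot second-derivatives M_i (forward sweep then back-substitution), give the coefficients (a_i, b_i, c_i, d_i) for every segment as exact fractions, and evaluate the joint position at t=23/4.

  seg 0: a=-3 b=3077/792 c=0 d=-1493/7128
  seg 1: a=3 b=-701/396 c=-1493/792 d=301/396
  seg 2: a=-2 b=-25/132 c=2119/792 d=-107/72
  seg 3: a=-1 b=557/792 c=-353/198 d=2623/7128
  seg 4: a=-5 b=-23/396 c=1211/792 d=-1211/7128
S(23/4) = -7119/5632

Δ: Δ0=2, Δ1=-5/2, Δ2=1, Δ3=-4/3, Δ4=3
row 1: diag=10, rhs=-27; c'=1/5, d'=-27/10
row 2: denom=6−2·1/5=28/5; d'=(21−2·-27/10)/(28/5)=33/7
row 3: denom=8−1·5/28=219/28; d'=(-14−1·33/7)/(219/28)=-524/219
row 4: denom=12−3·28/73=792/73; d'=(26−3·-524/219)/(792/73)=1211/396
back: M4=1211/396
back: M3=-524/219−28/73·1211/396=-353/99
back: M2=33/7−5/28·-353/99=2119/396
back: M1=-27/10−1/5·2119/396=-1493/396
M: M0=0, M1=-1493/396, M2=2119/396, M3=-353/99, M4=1211/396, M5=0
seg 0: a=-3, c=M0/2=0, d=(M1−M0)/(6·3)=-1493/7128, b=Δ0−h0·(2M0+M1)/6=3077/792
seg 1: a=3, c=M1/2=-1493/792, d=(M2−M1)/(6·2)=301/396, b=Δ1−h1·(2M1+M2)/6=-701/396
seg 2: a=-2, c=M2/2=2119/792, d=(M3−M2)/(6·1)=-107/72, b=Δ2−h2·(2M2+M3)/6=-25/132
seg 3: a=-1, c=M3/2=-353/198, d=(M4−M3)/(6·3)=2623/7128, b=Δ3−h3·(2M3+M4)/6=557/792
seg 4: a=-5, c=M4/2=1211/792, d=(M5−M4)/(6·3)=-1211/7128, b=Δ4−h4·(2M4+M5)/6=-23/396
t_q=23/4 → seg 2, τ=3/4; S=-2+-25/132·τ+2119/792·τ²+-107/72·τ³=-7119/5632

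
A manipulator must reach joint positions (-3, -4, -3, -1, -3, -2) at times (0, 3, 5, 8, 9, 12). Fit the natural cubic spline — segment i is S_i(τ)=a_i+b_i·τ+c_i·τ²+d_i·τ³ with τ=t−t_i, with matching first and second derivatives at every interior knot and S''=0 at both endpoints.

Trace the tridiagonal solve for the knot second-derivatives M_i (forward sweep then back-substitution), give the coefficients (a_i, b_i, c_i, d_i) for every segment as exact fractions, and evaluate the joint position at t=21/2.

Δ: Δ0=-1/3, Δ1=1/2, Δ2=2/3, Δ3=-2, Δ4=1/3
row 1: diag=10, rhs=5; c'=1/5, d'=1/2
row 2: denom=10−2·1/5=48/5; d'=(1−2·1/2)/(48/5)=0
row 3: denom=8−3·5/16=113/16; d'=(-16−3·0)/(113/16)=-256/113
row 4: denom=8−1·16/113=888/113; d'=(14−1·-256/113)/(888/113)=919/444
back: M4=919/444
back: M3=-256/113−16/113·919/444=-284/111
back: M2=0−5/16·-284/111=355/444
back: M1=1/2−1/5·355/444=151/444
M: M0=0, M1=151/444, M2=355/444, M3=-284/111, M4=919/444, M5=0
seg 0: a=-3, c=M0/2=0, d=(M1−M0)/(6·3)=151/7992, b=Δ0−h0·(2M0+M1)/6=-149/296
seg 1: a=-4, c=M1/2=151/888, d=(M2−M1)/(6·2)=17/444, b=Δ1−h1·(2M1+M2)/6=1/148
seg 2: a=-3, c=M2/2=355/888, d=(M3−M2)/(6·3)=-497/2664, b=Δ2−h2·(2M2+M3)/6=509/444
seg 3: a=-1, c=M3/2=-142/111, d=(M4−M3)/(6·1)=685/888, b=Δ3−h3·(2M3+M4)/6=-1325/888
seg 4: a=-3, c=M4/2=919/888, d=(M5−M4)/(6·3)=-919/7992, b=Δ4−h4·(2M4+M5)/6=-257/148
t_q=21/2 → seg 4, τ=3/2; S=-3+-257/148·τ+919/888·τ²+-919/7992·τ³=-8677/2368

  seg 0: a=-3 b=-149/296 c=0 d=151/7992
  seg 1: a=-4 b=1/148 c=151/888 d=17/444
  seg 2: a=-3 b=509/444 c=355/888 d=-497/2664
  seg 3: a=-1 b=-1325/888 c=-142/111 d=685/888
  seg 4: a=-3 b=-257/148 c=919/888 d=-919/7992
S(21/2) = -8677/2368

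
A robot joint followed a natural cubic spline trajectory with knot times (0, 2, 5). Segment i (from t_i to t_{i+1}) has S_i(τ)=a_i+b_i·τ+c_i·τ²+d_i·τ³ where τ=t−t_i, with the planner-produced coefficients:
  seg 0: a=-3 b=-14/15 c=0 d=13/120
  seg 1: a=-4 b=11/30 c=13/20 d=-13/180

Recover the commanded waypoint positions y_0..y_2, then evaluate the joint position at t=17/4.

y_0 = S_0(0) = a_0 = -3
y_1 = S_1(0) = a_1 = -4
y_2 = S_1(3) = 1
t_q=17/4 is in segment 1 (τ=9/4); S_1(τ)=-181/256

y_0=-3 y_1=-4 y_2=1
S(17/4) = -181/256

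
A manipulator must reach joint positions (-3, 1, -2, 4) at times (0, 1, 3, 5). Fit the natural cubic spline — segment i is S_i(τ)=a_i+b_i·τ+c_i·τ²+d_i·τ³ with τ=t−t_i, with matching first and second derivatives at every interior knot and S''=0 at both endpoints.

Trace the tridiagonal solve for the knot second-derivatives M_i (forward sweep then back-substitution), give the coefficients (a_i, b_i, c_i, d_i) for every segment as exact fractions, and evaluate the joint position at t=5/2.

  seg 0: a=-3 b=229/44 c=0 d=-53/44
  seg 1: a=1 b=35/22 c=-159/44 d=91/88
  seg 2: a=-2 b=-5/11 c=57/22 d=-19/44
S(5/2) = -883/704

Δ: Δ0=4, Δ1=-3/2, Δ2=3
row 1: diag=6, rhs=-33; c'=1/3, d'=-11/2
row 2: denom=8−2·1/3=22/3; d'=(27−2·-11/2)/(22/3)=57/11
back: M2=57/11
back: M1=-11/2−1/3·57/11=-159/22
M: M0=0, M1=-159/22, M2=57/11, M3=0
seg 0: a=-3, c=M0/2=0, d=(M1−M0)/(6·1)=-53/44, b=Δ0−h0·(2M0+M1)/6=229/44
seg 1: a=1, c=M1/2=-159/44, d=(M2−M1)/(6·2)=91/88, b=Δ1−h1·(2M1+M2)/6=35/22
seg 2: a=-2, c=M2/2=57/22, d=(M3−M2)/(6·2)=-19/44, b=Δ2−h2·(2M2+M3)/6=-5/11
t_q=5/2 → seg 1, τ=3/2; S=1+35/22·τ+-159/44·τ²+91/88·τ³=-883/704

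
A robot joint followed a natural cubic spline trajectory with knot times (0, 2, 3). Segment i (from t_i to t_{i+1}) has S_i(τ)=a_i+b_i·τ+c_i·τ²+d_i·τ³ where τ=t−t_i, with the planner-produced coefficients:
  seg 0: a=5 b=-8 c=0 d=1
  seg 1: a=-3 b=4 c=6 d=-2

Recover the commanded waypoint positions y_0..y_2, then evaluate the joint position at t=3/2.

y_0=5 y_1=-3 y_2=5
S(3/2) = -29/8

y_0 = S_0(0) = a_0 = 5
y_1 = S_1(0) = a_1 = -3
y_2 = S_1(1) = 5
t_q=3/2 is in segment 0 (τ=3/2); S_0(τ)=-29/8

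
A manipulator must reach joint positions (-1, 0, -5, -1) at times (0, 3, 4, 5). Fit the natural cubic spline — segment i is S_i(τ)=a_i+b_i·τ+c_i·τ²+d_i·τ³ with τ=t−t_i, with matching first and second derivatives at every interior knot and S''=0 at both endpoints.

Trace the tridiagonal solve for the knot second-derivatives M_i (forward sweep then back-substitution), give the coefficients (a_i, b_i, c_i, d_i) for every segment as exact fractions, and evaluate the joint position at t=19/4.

  seg 0: a=-1 b=304/93 c=0 d=-91/279
  seg 1: a=0 b=-515/93 c=-91/31 d=323/93
  seg 2: a=-5 b=-92/93 c=232/31 d=-232/93
S(19/4) = -641/248

Δ: Δ0=1/3, Δ1=-5, Δ2=4
row 1: diag=8, rhs=-32; c'=1/8, d'=-4
row 2: denom=4−1·1/8=31/8; d'=(54−1·-4)/(31/8)=464/31
back: M2=464/31
back: M1=-4−1/8·464/31=-182/31
M: M0=0, M1=-182/31, M2=464/31, M3=0
seg 0: a=-1, c=M0/2=0, d=(M1−M0)/(6·3)=-91/279, b=Δ0−h0·(2M0+M1)/6=304/93
seg 1: a=0, c=M1/2=-91/31, d=(M2−M1)/(6·1)=323/93, b=Δ1−h1·(2M1+M2)/6=-515/93
seg 2: a=-5, c=M2/2=232/31, d=(M3−M2)/(6·1)=-232/93, b=Δ2−h2·(2M2+M3)/6=-92/93
t_q=19/4 → seg 2, τ=3/4; S=-5+-92/93·τ+232/31·τ²+-232/93·τ³=-641/248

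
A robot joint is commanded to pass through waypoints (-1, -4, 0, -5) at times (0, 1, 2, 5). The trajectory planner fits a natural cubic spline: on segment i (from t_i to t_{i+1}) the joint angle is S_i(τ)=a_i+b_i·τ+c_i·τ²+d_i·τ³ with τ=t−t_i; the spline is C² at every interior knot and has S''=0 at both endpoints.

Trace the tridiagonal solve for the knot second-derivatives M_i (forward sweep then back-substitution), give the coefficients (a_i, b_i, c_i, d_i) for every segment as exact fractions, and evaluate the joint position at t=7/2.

Δ: Δ0=-3, Δ1=4, Δ2=-5/3
row 1: diag=4, rhs=42; c'=1/4, d'=21/2
row 2: denom=8−1·1/4=31/4; d'=(-34−1·21/2)/(31/4)=-178/31
back: M2=-178/31
back: M1=21/2−1/4·-178/31=370/31
M: M0=0, M1=370/31, M2=-178/31, M3=0
seg 0: a=-1, c=M0/2=0, d=(M1−M0)/(6·1)=185/93, b=Δ0−h0·(2M0+M1)/6=-464/93
seg 1: a=-4, c=M1/2=185/31, d=(M2−M1)/(6·1)=-274/93, b=Δ1−h1·(2M1+M2)/6=91/93
seg 2: a=0, c=M2/2=-89/31, d=(M3−M2)/(6·3)=89/279, b=Δ2−h2·(2M2+M3)/6=379/93
t_q=7/2 → seg 2, τ=3/2; S=0+379/93·τ+-89/31·τ²+89/279·τ³=181/248

  seg 0: a=-1 b=-464/93 c=0 d=185/93
  seg 1: a=-4 b=91/93 c=185/31 d=-274/93
  seg 2: a=0 b=379/93 c=-89/31 d=89/279
S(7/2) = 181/248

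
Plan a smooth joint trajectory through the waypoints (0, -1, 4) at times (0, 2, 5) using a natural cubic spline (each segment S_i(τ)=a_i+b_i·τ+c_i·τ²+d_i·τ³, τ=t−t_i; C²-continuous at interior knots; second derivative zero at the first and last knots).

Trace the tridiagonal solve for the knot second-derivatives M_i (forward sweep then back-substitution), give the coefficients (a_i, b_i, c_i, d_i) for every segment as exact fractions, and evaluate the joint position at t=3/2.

  seg 0: a=0 b=-14/15 c=0 d=13/120
  seg 1: a=-1 b=11/30 c=13/20 d=-13/180
S(3/2) = -331/320

Δ: Δ0=-1/2, Δ1=5/3
row 1: diag=10, rhs=13; c'=3/10, d'=13/10
back: M1=13/10
M: M0=0, M1=13/10, M2=0
seg 0: a=0, c=M0/2=0, d=(M1−M0)/(6·2)=13/120, b=Δ0−h0·(2M0+M1)/6=-14/15
seg 1: a=-1, c=M1/2=13/20, d=(M2−M1)/(6·3)=-13/180, b=Δ1−h1·(2M1+M2)/6=11/30
t_q=3/2 → seg 0, τ=3/2; S=0+-14/15·τ+0·τ²+13/120·τ³=-331/320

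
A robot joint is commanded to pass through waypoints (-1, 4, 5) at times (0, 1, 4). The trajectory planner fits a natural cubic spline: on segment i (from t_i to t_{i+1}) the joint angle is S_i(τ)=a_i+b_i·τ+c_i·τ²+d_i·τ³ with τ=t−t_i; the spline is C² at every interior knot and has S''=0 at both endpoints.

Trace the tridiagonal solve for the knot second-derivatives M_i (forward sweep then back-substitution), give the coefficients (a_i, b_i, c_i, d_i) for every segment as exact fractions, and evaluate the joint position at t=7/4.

  seg 0: a=-1 b=67/12 c=0 d=-7/12
  seg 1: a=4 b=23/6 c=-7/4 d=7/36
S(7/4) = 1529/256

Δ: Δ0=5, Δ1=1/3
row 1: diag=8, rhs=-28; c'=3/8, d'=-7/2
back: M1=-7/2
M: M0=0, M1=-7/2, M2=0
seg 0: a=-1, c=M0/2=0, d=(M1−M0)/(6·1)=-7/12, b=Δ0−h0·(2M0+M1)/6=67/12
seg 1: a=4, c=M1/2=-7/4, d=(M2−M1)/(6·3)=7/36, b=Δ1−h1·(2M1+M2)/6=23/6
t_q=7/4 → seg 1, τ=3/4; S=4+23/6·τ+-7/4·τ²+7/36·τ³=1529/256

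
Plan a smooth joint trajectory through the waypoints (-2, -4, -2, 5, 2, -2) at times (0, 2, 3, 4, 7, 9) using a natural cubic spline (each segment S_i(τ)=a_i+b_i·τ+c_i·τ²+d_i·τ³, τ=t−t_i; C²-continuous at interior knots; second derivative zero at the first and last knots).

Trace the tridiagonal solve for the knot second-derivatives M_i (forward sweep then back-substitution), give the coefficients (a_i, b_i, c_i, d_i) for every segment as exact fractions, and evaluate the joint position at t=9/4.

Δ: Δ0=-1, Δ1=2, Δ2=7, Δ3=-1, Δ4=-2
row 1: diag=6, rhs=18; c'=1/6, d'=3
row 2: denom=4−1·1/6=23/6; d'=(30−1·3)/(23/6)=162/23
row 3: denom=8−1·6/23=178/23; d'=(-48−1·162/23)/(178/23)=-633/89
row 4: denom=10−3·69/178=1573/178; d'=(-6−3·-633/89)/(1573/178)=210/121
back: M4=210/121
back: M3=-633/89−69/178·210/121=-942/121
back: M2=162/23−6/23·-942/121=1098/121
back: M1=3−1/6·1098/121=180/121
M: M0=0, M1=180/121, M2=1098/121, M3=-942/121, M4=210/121, M5=0
seg 0: a=-2, c=M0/2=0, d=(M1−M0)/(6·2)=15/121, b=Δ0−h0·(2M0+M1)/6=-181/121
seg 1: a=-4, c=M1/2=90/121, d=(M2−M1)/(6·1)=153/121, b=Δ1−h1·(2M1+M2)/6=-1/121
seg 2: a=-2, c=M2/2=549/121, d=(M3−M2)/(6·1)=-340/121, b=Δ2−h2·(2M2+M3)/6=58/11
seg 3: a=5, c=M3/2=-471/121, d=(M4−M3)/(6·3)=64/121, b=Δ3−h3·(2M3+M4)/6=716/121
seg 4: a=2, c=M4/2=105/121, d=(M5−M4)/(6·2)=-35/242, b=Δ4−h4·(2M4+M5)/6=-382/121
t_q=9/4 → seg 1, τ=1/4; S=-4+-1/121·τ+90/121·τ²+153/121·τ³=-30479/7744

  seg 0: a=-2 b=-181/121 c=0 d=15/121
  seg 1: a=-4 b=-1/121 c=90/121 d=153/121
  seg 2: a=-2 b=58/11 c=549/121 d=-340/121
  seg 3: a=5 b=716/121 c=-471/121 d=64/121
  seg 4: a=2 b=-382/121 c=105/121 d=-35/242
S(9/4) = -30479/7744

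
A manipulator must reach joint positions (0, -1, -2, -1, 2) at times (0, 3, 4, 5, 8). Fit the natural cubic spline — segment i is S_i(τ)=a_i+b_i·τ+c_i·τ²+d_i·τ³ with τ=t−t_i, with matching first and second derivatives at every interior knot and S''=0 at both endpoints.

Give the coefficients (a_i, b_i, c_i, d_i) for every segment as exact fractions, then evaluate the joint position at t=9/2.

  seg 0: a=0 b=1/8 c=0 d=-11/216
  seg 1: a=-1 b=-5/4 c=-11/24 d=17/24
  seg 2: a=-2 b=-1/24 c=5/3 d=-5/8
  seg 3: a=-1 b=17/12 c=-5/24 d=5/216
S(9/2) = -323/192

Δ: Δ0=-1/3, Δ1=-1, Δ2=1, Δ3=1
row 1: diag=8, rhs=-4; c'=1/8, d'=-1/2
row 2: denom=4−1·1/8=31/8; d'=(12−1·-1/2)/(31/8)=100/31
row 3: denom=8−1·8/31=240/31; d'=(0−1·100/31)/(240/31)=-5/12
back: M3=-5/12
back: M2=100/31−8/31·-5/12=10/3
back: M1=-1/2−1/8·10/3=-11/12
M: M0=0, M1=-11/12, M2=10/3, M3=-5/12, M4=0
seg 0: a=0, c=M0/2=0, d=(M1−M0)/(6·3)=-11/216, b=Δ0−h0·(2M0+M1)/6=1/8
seg 1: a=-1, c=M1/2=-11/24, d=(M2−M1)/(6·1)=17/24, b=Δ1−h1·(2M1+M2)/6=-5/4
seg 2: a=-2, c=M2/2=5/3, d=(M3−M2)/(6·1)=-5/8, b=Δ2−h2·(2M2+M3)/6=-1/24
seg 3: a=-1, c=M3/2=-5/24, d=(M4−M3)/(6·3)=5/216, b=Δ3−h3·(2M3+M4)/6=17/12
t_q=9/2 → seg 2, τ=1/2; S=-2+-1/24·τ+5/3·τ²+-5/8·τ³=-323/192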